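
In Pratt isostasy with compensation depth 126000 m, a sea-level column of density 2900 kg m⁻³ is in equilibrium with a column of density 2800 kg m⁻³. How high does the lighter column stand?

4500 m

ρ_ref D = ρ (D + h) → h = D (ρ_ref − ρ)/ρ.
h = 126000 m × (2900 − 2800)/2800 = 4500 m.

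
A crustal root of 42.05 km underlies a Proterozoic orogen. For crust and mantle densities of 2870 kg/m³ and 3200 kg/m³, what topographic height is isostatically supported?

4.84 km

Balancing pressure at the compensation depth: ρ_c h = (ρ_m − ρ_c) r.
h = r (ρ_m − ρ_c) / ρ_c = 42.05 km × (3200 − 2870) / 2870 = 4.84 km.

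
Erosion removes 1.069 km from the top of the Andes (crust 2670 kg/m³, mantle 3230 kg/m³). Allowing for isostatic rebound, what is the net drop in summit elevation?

Rebound u = e ρ_c/ρ_m = 1.069 km × 2670/3230 = 0.8837 km.
Net surface drop = e − u = 1.069 km − 0.8837 km = e (ρ_m − ρ_c)/ρ_m = 0.185 km.

0.185 km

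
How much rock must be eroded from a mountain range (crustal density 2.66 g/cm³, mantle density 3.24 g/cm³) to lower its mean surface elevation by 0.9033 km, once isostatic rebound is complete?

5.05 km

Net drop Δ = e − u = e − e ρ_c/ρ_m = e (ρ_m − ρ_c)/ρ_m.
e = Δ ρ_m/(ρ_m − ρ_c) = 0.9033 km × 3.24/0.58 = 5.05 km.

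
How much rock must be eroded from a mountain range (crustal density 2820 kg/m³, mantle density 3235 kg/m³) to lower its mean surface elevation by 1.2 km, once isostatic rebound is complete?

9.35 km

Net drop Δ = e − u = e − e ρ_c/ρ_m = e (ρ_m − ρ_c)/ρ_m.
e = Δ ρ_m/(ρ_m − ρ_c) = 1.2 km × 3235/415 = 9.35 km.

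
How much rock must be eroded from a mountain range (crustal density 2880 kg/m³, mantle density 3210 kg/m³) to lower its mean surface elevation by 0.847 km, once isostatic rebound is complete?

Net drop Δ = e − u = e − e ρ_c/ρ_m = e (ρ_m − ρ_c)/ρ_m.
e = Δ ρ_m/(ρ_m − ρ_c) = 0.847 km × 3210/330 = 8.24 km.

8.24 km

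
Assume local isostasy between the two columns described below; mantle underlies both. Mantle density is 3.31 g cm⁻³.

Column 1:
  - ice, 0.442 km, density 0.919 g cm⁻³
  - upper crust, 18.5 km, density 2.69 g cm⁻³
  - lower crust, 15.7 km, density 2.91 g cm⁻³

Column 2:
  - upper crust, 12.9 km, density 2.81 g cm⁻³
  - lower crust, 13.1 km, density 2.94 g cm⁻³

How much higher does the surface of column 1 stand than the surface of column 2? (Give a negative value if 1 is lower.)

For any compensation level in the mantle, the mantle terms cancel and isostasy reduces to e = (Σt_1 − Σt_2) − (Σ(ρt)_1 − Σ(ρt)_2) / ρ_m.
Σt_1 = 34.642 km; Σt_2 = 26 km; Σ(ρt)_1 = 95.858198; Σ(ρt)_2 = 74.763 (in km·g cm⁻³).
e = (34.642 − 26) − (95.858198 − 74.763) / 3.31 = 2.27 km.

2.27 km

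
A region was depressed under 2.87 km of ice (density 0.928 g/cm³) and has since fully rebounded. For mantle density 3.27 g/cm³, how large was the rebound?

0.814 km

Removing the load lets mantle flow back in; uplift u satisfies ρ_ice t = ρ_m u.
u = t ρ_ice/ρ_m = 2.87 km × 0.928/3.27 = 0.814 km.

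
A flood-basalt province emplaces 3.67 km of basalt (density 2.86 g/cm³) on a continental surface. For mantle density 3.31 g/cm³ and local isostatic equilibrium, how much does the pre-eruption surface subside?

Subaerial loading: s = t ρ_load / ρ_m.
s = 3.67 km × 2.86/3.31 = 3.17 km.

3.17 km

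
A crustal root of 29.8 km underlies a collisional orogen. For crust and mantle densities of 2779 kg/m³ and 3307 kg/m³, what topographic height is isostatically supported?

Isostatic balance requires: ρ_c h = (ρ_m − ρ_c) r.
h = r (ρ_m − ρ_c) / ρ_c = 29.8 km × (3307 − 2779) / 2779 = 5.66 km.

5.66 km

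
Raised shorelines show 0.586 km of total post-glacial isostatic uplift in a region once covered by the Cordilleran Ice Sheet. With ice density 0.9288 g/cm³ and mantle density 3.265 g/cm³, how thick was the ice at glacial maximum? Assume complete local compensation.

u = t ρ_ice/ρ_m → t = u ρ_m/ρ_ice = 0.586 km × 3.265/0.9288 = 2.06 km.

2.06 km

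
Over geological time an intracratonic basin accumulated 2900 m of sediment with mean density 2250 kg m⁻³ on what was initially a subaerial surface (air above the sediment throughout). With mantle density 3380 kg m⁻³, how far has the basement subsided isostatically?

1930 m

Subaerial load: s = t ρ_sed / ρ_m = 2900 m × 2250/3380 = 1930 m.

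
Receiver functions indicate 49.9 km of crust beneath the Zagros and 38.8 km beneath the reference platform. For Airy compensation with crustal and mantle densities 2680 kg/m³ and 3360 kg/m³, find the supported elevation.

Excess crust Δ = 49.9 km − 38.8 km = 11.1 km, split between elevation h and root r with h + r = Δ.
Airy balance ρ_c h = (ρ_m − ρ_c) r gives r = h ρ_c/(ρ_m − ρ_c), so h (1 + ρ_c/(ρ_m − ρ_c)) = Δ, i.e. h = Δ (ρ_m − ρ_c)/ρ_m.
h = 11.1 km × 680/3360 = 2.25 km.

2.25 km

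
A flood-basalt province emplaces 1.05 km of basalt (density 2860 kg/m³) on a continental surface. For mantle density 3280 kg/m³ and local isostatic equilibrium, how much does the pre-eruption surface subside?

0.916 km

Subaerial loading: s = t ρ_load / ρ_m.
s = 1.05 km × 2860/3280 = 0.916 km.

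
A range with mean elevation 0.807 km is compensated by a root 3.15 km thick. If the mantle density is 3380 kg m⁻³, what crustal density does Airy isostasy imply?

ρ_c h = (ρ_m − ρ_c) r → ρ_c (h + r) = ρ_m r → ρ_c = ρ_m r / (h + r).
ρ_c = 3380 × 3.15 km / (0.807 km + 3.15 km) = 2690 kg m⁻³.

2690 kg m⁻³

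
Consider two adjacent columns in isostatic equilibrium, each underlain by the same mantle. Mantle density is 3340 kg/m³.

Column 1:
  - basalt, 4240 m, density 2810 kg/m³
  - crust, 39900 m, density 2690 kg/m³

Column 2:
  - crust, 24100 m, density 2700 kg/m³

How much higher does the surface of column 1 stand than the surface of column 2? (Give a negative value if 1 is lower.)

For any compensation level in the mantle, the mantle terms cancel and isostasy reduces to e = (Σt_1 − Σt_2) − (Σ(ρt)_1 − Σ(ρt)_2) / ρ_m.
Σt_1 = 44140 m; Σt_2 = 24100 m; Σ(ρt)_1 = 119245400; Σ(ρt)_2 = 65070000 (in m·kg/m³).
e = (44140 − 24100) − (119245400 − 65070000) / 3340 = 3820 m.

3820 m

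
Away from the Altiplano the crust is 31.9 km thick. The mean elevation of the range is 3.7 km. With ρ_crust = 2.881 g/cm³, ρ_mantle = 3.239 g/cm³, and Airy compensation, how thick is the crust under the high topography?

Root depth r = h ρ_c / (ρ_m − ρ_c) = 3.7 km × 2.881 / 0.358 = 29.78 km.
Total thickness = T + h + r = 31.9 km + 3.7 km + 29.78 km = 65.4 km.

65.4 km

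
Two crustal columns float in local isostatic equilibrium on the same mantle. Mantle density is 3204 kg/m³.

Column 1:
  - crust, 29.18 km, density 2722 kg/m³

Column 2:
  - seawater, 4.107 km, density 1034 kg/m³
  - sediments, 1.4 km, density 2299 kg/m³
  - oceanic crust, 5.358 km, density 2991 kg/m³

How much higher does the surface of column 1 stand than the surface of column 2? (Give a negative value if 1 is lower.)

For any compensation level in the mantle, the mantle terms cancel and isostasy reduces to e = (Σt_1 − Σt_2) − (Σ(ρt)_1 − Σ(ρt)_2) / ρ_m.
Σt_1 = 29.18 km; Σt_2 = 10.865 km; Σ(ρt)_1 = 79427.96; Σ(ρt)_2 = 23491.016 (in km·kg/m³).
e = (29.18 − 10.865) − (79427.96 − 23491.016) / 3204 = 0.857 km.

0.857 km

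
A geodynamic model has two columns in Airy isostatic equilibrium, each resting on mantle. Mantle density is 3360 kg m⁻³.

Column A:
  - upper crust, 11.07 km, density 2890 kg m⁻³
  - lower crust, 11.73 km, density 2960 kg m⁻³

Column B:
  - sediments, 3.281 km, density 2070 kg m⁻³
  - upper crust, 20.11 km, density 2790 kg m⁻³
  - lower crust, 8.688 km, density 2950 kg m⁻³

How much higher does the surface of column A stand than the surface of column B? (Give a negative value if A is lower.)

−2.79 km

For any compensation level in the mantle, the mantle terms cancel and isostasy reduces to e = (Σt_A − Σt_B) − (Σ(ρt)_A − Σ(ρt)_B) / ρ_m.
Σt_A = 22.8 km; Σt_B = 32.079 km; Σ(ρt)_A = 66713.1; Σ(ρt)_B = 88528.17 (in km·kg m⁻³).
e = (22.8 − 32.079) − (66713.1 − 88528.17) / 3360 = −2.79 km.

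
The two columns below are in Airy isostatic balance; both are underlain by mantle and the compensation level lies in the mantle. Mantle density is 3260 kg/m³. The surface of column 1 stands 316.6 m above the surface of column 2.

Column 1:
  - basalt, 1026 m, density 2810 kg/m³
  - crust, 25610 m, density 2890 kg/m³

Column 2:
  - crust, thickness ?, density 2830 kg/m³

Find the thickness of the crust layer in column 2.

20700 m

Take the compensation level at the base of the deeper column (depth z_c below the surface of column 1) and equate Σ ρ_i t_i down to z_c; mantle fills any gap and the z_c terms cancel.
Column 1: 1026×2810 + 25610×2890 + (z_c − 26636)×3260
Column 2: 316.6×0 + x×2830 + (z_c − 316.6 − 0 − x)×3260
The z_c×3260 term appears on both sides and cancels. Collect the known terms of each column as K = Σ(ρt)_known − 3260 × (depth of known layers): K_1 = 76895960 − 3260×26636 = −9937400; K_2 = 0 − 3260×(316.6 + 0) = −1032116.
Balance: K_1 = K_2 − x×(3260 − 2830), so x = (K_2 − K_1)/(3260 − 2830) = 8905280/430 = 20700 m.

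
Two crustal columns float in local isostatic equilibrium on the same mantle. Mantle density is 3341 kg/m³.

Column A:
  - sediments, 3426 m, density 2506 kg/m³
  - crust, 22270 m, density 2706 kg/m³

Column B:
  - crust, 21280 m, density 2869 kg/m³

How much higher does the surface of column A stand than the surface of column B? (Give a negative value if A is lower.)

2080 m

For any compensation level in the mantle, the mantle terms cancel and isostasy reduces to e = (Σt_A − Σt_B) − (Σ(ρt)_A − Σ(ρt)_B) / ρ_m.
Σt_A = 25696 m; Σt_B = 21280 m; Σ(ρt)_A = 68848176; Σ(ρt)_B = 61052320 (in m·kg/m³).
e = (25696 − 21280) − (68848176 − 61052320) / 3341 = 2080 m.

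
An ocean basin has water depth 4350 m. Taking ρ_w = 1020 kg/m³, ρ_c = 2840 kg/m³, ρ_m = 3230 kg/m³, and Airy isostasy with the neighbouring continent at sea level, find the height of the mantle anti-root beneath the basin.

20300 m

Equating mass per unit area of the two columns: replacing crust with seawater at the top is compensated by replacing crust with mantle at the base: d (ρ_c − ρ_w) = a (ρ_m − ρ_c).
a = d (ρ_c − ρ_w)/(ρ_m − ρ_c) = 4350 m × 1820/390 = 20300 m.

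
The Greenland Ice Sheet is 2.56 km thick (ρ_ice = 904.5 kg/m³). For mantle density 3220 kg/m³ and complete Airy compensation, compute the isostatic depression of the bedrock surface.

Isostatic balance requires: the ice load ρ_ice t is balanced by mantle displaced below, ρ_m s.
s = t ρ_ice / ρ_m = 2.56 km × 904.5/3220 = 0.719 km.

0.719 km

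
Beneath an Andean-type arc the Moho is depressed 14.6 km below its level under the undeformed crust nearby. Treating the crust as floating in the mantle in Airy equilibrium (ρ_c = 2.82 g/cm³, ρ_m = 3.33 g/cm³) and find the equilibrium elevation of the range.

Balancing pressure at the compensation depth: ρ_c h = (ρ_m − ρ_c) r.
h = r (ρ_m − ρ_c) / ρ_c = 14.6 km × (3.33 − 2.82) / 2.82 = 2.64 km.

2.64 km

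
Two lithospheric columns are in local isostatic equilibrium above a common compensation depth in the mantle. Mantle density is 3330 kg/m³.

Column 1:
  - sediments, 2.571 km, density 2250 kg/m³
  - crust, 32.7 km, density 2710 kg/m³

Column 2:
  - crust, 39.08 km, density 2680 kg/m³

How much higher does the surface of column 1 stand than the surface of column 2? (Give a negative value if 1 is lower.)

For any compensation level in the mantle, the mantle terms cancel and isostasy reduces to e = (Σt_1 − Σt_2) − (Σ(ρt)_1 − Σ(ρt)_2) / ρ_m.
Σt_1 = 35.271 km; Σt_2 = 39.08 km; Σ(ρt)_1 = 94401.75; Σ(ρt)_2 = 104734.4 (in km·kg/m³).
e = (35.271 − 39.08) − (94401.75 − 104734.4) / 3330 = −0.706 km.

−0.706 km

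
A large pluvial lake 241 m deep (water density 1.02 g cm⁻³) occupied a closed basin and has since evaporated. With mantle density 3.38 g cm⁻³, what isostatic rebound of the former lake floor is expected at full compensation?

72.7 m

u = d ρ_w/ρ_m = 241 m × 1.02/3.38 = 72.7 m.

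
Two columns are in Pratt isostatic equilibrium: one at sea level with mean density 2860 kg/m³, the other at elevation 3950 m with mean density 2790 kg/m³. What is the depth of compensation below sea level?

ρ_ref D = ρ (D + h) → D (ρ_ref − ρ) = ρ h.
D = ρ h/(ρ_ref − ρ) = 2790 × 3950 m/(2860 − 2790) = 157000 m.

157000 m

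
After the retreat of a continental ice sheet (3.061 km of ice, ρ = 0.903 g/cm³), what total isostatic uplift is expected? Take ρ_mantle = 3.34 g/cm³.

0.828 km

Removing the load lets mantle flow back in; uplift u satisfies ρ_ice t = ρ_m u.
u = t ρ_ice/ρ_m = 3.061 km × 0.903/3.34 = 0.828 km.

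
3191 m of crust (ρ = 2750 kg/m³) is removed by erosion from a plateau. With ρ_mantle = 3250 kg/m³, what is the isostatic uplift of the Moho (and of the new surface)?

2700 m

Unloading: uplift u = e ρ_c/ρ_m = 3191 m × 2750/3250 = 2700 m.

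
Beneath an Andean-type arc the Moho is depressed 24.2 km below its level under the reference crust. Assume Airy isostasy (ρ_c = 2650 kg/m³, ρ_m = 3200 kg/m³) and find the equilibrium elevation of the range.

5.02 km

Equating mass per unit area of the two columns: ρ_c h = (ρ_m − ρ_c) r.
h = r (ρ_m − ρ_c) / ρ_c = 24.2 km × (3200 − 2650) / 2650 = 5.02 km.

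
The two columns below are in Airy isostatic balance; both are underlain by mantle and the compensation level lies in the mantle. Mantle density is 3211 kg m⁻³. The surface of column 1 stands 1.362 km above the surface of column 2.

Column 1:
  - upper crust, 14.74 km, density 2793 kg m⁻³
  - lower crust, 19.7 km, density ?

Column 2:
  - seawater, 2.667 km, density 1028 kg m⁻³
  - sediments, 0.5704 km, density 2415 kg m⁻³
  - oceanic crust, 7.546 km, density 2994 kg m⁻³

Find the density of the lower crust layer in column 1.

2900 kg m⁻³

Take the compensation level at the base of the deeper column (depth z_c below the surface of column 1) and equate Σ ρ_i t_i down to z_c; mantle fills any gap and the z_c terms cancel.
Column 1: 14.74×2793 + 19.7×ρ + (z_c − 34.44)×3211
Column 2: 1.362×0 + 2.667×1028 + 0.5704×2415 + 7.546×2994 + (z_c − 1.362 − 10.7834)×3211
The z_c×3211 term appears on both sides and cancels. Collect the known terms of each column as K = Σ(ρt)_known − 3211 × (depth of known layers): K_1 = 41168.82 − 3211×34.44 = −69418.02; K_2 = 26711.916 − 3211×(1.362 + 10.7834) = −12286.9634.
Balance: K_1 + 19.7×ρ = K_2, so ρ = (K_2 − K_1)/19.7 = 57131.1/19.7 = 2900 kg m⁻³.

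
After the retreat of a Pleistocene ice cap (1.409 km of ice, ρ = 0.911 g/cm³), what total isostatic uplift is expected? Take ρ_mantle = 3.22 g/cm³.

0.399 km

Removing the load lets mantle flow back in; uplift u satisfies ρ_ice t = ρ_m u.
u = t ρ_ice/ρ_m = 1.409 km × 0.911/3.22 = 0.399 km.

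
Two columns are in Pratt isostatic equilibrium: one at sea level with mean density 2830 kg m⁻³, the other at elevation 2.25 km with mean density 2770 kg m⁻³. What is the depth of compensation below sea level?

ρ_ref D = ρ (D + h) → D (ρ_ref − ρ) = ρ h.
D = ρ h/(ρ_ref − ρ) = 2770 × 2.25 km/(2830 − 2770) = 104 km.

104 km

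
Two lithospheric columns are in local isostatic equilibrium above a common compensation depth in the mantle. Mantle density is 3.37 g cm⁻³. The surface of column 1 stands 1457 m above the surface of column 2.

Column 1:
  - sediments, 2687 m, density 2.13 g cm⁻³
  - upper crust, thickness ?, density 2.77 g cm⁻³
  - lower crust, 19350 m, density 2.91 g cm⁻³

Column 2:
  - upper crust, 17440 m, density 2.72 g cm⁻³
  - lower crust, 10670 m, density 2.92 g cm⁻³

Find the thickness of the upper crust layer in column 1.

Take the compensation level at the base of the deeper column (depth z_c below the surface of column 1) and equate Σ ρ_i t_i down to z_c; mantle fills any gap and the z_c terms cancel.
Column 1: 2687×2.13 + x×2.77 + 19350×2.91 + (z_c − 22037 − x)×3.37
Column 2: 1457×0 + 17440×2.72 + 10670×2.92 + (z_c − 1457 − 28110)×3.37
The z_c×3.37 term appears on both sides and cancels. Collect the known terms of each column as K = Σ(ρt)_known − 3.37 × (depth of known layers): K_1 = 62031.81 − 3.37×22037 = −12232.88; K_2 = 78593.2 − 3.37×(1457 + 28110) = −21047.59.
Balance: K_1 − x×(3.37 − 2.77) = K_2, so x = (K_1 − K_2)/(3.37 − 2.77) = 8814.71/0.6 = 14700 m.

14700 m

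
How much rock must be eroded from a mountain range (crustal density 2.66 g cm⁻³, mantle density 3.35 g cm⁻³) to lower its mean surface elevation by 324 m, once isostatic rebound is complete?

1570 m

Net drop Δ = e − u = e − e ρ_c/ρ_m = e (ρ_m − ρ_c)/ρ_m.
e = Δ ρ_m/(ρ_m − ρ_c) = 324 m × 3.35/0.69 = 1570 m.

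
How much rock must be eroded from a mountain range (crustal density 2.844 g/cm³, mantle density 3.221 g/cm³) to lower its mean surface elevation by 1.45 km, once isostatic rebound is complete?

12.4 km

Net drop Δ = e − u = e − e ρ_c/ρ_m = e (ρ_m − ρ_c)/ρ_m.
e = Δ ρ_m/(ρ_m − ρ_c) = 1.45 km × 3.221/0.377 = 12.4 km.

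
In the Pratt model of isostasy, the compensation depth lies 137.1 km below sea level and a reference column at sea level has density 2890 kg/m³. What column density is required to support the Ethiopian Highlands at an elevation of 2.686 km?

2830 kg/m³

Pratt balance: ρ_ref D = ρ (D + h).
ρ = ρ_ref D/(D + h) = 2890 × 137.1 km/(137.1 km + 2.686 km) = 2830 kg/m³.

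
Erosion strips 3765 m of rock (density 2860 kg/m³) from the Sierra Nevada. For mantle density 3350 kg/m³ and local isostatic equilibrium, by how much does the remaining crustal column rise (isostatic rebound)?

3210 m

Unloading: uplift u = e ρ_c/ρ_m = 3765 m × 2860/3350 = 3210 m.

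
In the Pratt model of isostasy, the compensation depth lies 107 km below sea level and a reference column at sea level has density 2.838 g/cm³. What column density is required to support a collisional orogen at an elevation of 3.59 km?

Pratt balance: ρ_ref D = ρ (D + h).
ρ = ρ_ref D/(D + h) = 2.838 × 107 km/(107 km + 3.59 km) = 2.75 g/cm³.

2.75 g/cm³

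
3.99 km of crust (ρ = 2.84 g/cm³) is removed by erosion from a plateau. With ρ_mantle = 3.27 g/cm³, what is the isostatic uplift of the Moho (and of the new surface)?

3.47 km

Unloading: uplift u = e ρ_c/ρ_m = 3.99 km × 2.84/3.27 = 3.47 km.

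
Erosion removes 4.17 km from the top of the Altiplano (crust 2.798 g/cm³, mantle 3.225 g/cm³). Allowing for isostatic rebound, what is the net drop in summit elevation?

Rebound u = e ρ_c/ρ_m = 4.17 km × 2.798/3.225 = 3.618 km.
Net surface drop = e − u = 4.17 km − 3.618 km = e (ρ_m − ρ_c)/ρ_m = 0.552 km.

0.552 km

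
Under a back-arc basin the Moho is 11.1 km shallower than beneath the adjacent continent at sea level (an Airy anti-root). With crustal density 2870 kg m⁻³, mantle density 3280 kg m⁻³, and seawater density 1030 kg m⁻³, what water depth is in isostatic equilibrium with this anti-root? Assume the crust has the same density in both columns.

Replacing a thickness d of crust by seawater at the top must be balanced by replacing crust with mantle at the base: d (ρ_c − ρ_w) = a (ρ_m − ρ_c).
d = a (ρ_m − ρ_c)/(ρ_c − ρ_w) = 11.1 km × 410/1840 = 2.47 km.

2.47 km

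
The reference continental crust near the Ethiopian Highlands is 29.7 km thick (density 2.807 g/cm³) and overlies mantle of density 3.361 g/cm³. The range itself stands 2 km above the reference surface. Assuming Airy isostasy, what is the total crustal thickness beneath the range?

41.8 km

Root depth r = h ρ_c / (ρ_m − ρ_c) = 2 km × 2.807 / 0.554 = 10.13 km.
Total thickness = T + h + r = 29.7 km + 2 km + 10.13 km = 41.8 km.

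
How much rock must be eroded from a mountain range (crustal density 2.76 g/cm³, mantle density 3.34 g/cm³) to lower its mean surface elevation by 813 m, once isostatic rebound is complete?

4680 m

Net drop Δ = e − u = e − e ρ_c/ρ_m = e (ρ_m − ρ_c)/ρ_m.
e = Δ ρ_m/(ρ_m − ρ_c) = 813 m × 3.34/0.58 = 4680 m.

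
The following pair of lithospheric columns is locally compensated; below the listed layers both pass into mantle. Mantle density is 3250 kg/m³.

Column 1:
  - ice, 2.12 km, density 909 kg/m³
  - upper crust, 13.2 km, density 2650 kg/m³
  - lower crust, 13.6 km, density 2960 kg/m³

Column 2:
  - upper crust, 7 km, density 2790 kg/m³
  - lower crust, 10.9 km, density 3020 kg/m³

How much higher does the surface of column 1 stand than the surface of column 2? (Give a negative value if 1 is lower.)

For any compensation level in the mantle, the mantle terms cancel and isostasy reduces to e = (Σt_1 − Σt_2) − (Σ(ρt)_1 − Σ(ρt)_2) / ρ_m.
Σt_1 = 28.92 km; Σt_2 = 17.9 km; Σ(ρt)_1 = 77163.08; Σ(ρt)_2 = 52448 (in km·kg/m³).
e = (28.92 − 17.9) − (77163.08 − 52448) / 3250 = 3.42 km.

3.42 km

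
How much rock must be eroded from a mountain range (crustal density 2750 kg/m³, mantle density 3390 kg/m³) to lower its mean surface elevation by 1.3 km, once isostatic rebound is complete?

6.89 km

Net drop Δ = e − u = e − e ρ_c/ρ_m = e (ρ_m − ρ_c)/ρ_m.
e = Δ ρ_m/(ρ_m − ρ_c) = 1.3 km × 3390/640 = 6.89 km.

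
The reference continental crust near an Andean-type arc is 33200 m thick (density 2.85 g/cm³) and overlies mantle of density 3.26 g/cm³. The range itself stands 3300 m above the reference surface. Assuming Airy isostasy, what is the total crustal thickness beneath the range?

Root depth r = h ρ_c / (ρ_m − ρ_c) = 3300 m × 2.85 / 0.41 = 22940 m.
Total thickness = T + h + r = 33200 m + 3300 m + 22940 m = 59400 m.

59400 m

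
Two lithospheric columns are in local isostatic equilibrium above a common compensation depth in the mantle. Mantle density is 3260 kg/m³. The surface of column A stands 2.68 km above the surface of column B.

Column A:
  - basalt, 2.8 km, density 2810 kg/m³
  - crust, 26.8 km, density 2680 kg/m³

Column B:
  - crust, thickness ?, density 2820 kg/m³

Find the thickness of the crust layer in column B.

Take the compensation level at the base of the deeper column (depth z_c below the surface of column A) and equate Σ ρ_i t_i down to z_c; mantle fills any gap and the z_c terms cancel.
Column A: 2.8×2810 + 26.8×2680 + (z_c − 29.6)×3260
Column B: 2.68×0 + x×2820 + (z_c − 2.68 − 0 − x)×3260
The z_c×3260 term appears on both sides and cancels. Collect the known terms of each column as K = Σ(ρt)_known − 3260 × (depth of known layers): K_A = 79692 − 3260×29.6 = −16804; K_B = 0 − 3260×(2.68 + 0) = −8736.8.
Balance: K_A = K_B − x×(3260 − 2820), so x = (K_B − K_A)/(3260 − 2820) = 8067.2/440 = 18.3 km.

18.3 km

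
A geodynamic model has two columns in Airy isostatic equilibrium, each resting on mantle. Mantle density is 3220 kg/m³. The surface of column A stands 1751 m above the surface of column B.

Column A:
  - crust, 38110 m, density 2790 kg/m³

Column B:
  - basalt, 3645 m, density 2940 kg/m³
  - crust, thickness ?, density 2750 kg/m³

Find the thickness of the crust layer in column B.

20700 m

Take the compensation level at the base of the deeper column (depth z_c below the surface of column A) and equate Σ ρ_i t_i down to z_c; mantle fills any gap and the z_c terms cancel.
Column A: 38110×2790 + (z_c − 38110)×3220
Column B: 1751×0 + 3645×2940 + x×2750 + (z_c − 1751 − 3645 − x)×3220
The z_c×3220 term appears on both sides and cancels. Collect the known terms of each column as K = Σ(ρt)_known − 3220 × (depth of known layers): K_A = 106326900 − 3220×38110 = −16387300; K_B = 10716300 − 3220×(1751 + 3645) = −6658820.
Balance: K_A = K_B − x×(3220 − 2750), so x = (K_B − K_A)/(3220 − 2750) = 9728480/470 = 20700 m.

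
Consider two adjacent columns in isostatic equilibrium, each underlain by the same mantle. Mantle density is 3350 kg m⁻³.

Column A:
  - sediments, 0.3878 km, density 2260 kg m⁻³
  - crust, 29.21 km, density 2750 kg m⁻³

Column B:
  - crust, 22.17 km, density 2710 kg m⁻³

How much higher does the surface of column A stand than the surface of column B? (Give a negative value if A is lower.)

For any compensation level in the mantle, the mantle terms cancel and isostasy reduces to e = (Σt_A − Σt_B) − (Σ(ρt)_A − Σ(ρt)_B) / ρ_m.
Σt_A = 29.5978 km; Σt_B = 22.17 km; Σ(ρt)_A = 81203.928; Σ(ρt)_B = 60080.7 (in km·kg m⁻³).
e = (29.5978 − 22.17) − (81203.928 − 60080.7) / 3350 = 1.12 km.

1.12 km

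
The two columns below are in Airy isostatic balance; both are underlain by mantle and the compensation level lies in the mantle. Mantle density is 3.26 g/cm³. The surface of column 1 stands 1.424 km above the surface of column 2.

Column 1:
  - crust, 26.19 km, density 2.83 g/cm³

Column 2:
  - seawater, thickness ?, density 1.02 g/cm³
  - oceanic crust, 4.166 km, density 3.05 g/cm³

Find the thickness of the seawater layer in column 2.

2.56 km

Take the compensation level at the base of the deeper column (depth z_c below the surface of column 1) and equate Σ ρ_i t_i down to z_c; mantle fills any gap and the z_c terms cancel.
Column 1: 26.19×2.83 + (z_c − 26.19)×3.26
Column 2: 1.424×0 + x×1.02 + 4.166×3.05 + (z_c − 1.424 − 4.166 − x)×3.26
The z_c×3.26 term appears on both sides and cancels. Collect the known terms of each column as K = Σ(ρt)_known − 3.26 × (depth of known layers): K_1 = 74.1177 − 3.26×26.19 = −11.2617; K_2 = 12.7063 − 3.26×(1.424 + 4.166) = −5.5171.
Balance: K_1 = K_2 − x×(3.26 − 1.02), so x = (K_2 − K_1)/(3.26 − 1.02) = 5.7446/2.24 = 2.56 km.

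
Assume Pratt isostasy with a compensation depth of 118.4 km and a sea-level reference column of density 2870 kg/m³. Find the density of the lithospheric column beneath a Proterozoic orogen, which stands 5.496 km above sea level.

2740 kg/m³

Pratt balance: ρ_ref D = ρ (D + h).
ρ = ρ_ref D/(D + h) = 2870 × 118.4 km/(118.4 km + 5.496 km) = 2740 kg/m³.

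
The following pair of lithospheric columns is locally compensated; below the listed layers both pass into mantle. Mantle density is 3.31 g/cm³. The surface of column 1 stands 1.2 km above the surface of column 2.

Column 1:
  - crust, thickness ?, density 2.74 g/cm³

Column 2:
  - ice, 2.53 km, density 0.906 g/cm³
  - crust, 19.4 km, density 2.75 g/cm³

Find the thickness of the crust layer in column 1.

Take the compensation level at the base of the deeper column (depth z_c below the surface of column 1) and equate Σ ρ_i t_i down to z_c; mantle fills any gap and the z_c terms cancel.
Column 1: x×2.74 + (z_c − 0 − x)×3.31
Column 2: 1.2×0 + 2.53×0.906 + 19.4×2.75 + (z_c − 1.2 − 21.93)×3.31
The z_c×3.31 term appears on both sides and cancels. Collect the known terms of each column as K = Σ(ρt)_known − 3.31 × (depth of known layers): K_1 = 0 − 3.31×0 = 0; K_2 = 55.64218 − 3.31×(1.2 + 21.93) = −20.91812.
Balance: K_1 − x×(3.31 − 2.74) = K_2, so x = (K_1 − K_2)/(3.31 − 2.74) = 20.9181/0.57 = 36.7 km.

36.7 km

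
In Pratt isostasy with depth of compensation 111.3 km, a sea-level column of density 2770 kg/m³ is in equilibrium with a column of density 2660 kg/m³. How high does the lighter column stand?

ρ_ref D = ρ (D + h) → h = D (ρ_ref − ρ)/ρ.
h = 111.3 km × (2770 − 2660)/2660 = 4.6 km.

4.6 km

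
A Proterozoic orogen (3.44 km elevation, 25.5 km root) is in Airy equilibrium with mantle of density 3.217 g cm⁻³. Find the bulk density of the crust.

2.83 g cm⁻³

ρ_c h = (ρ_m − ρ_c) r → ρ_c (h + r) = ρ_m r → ρ_c = ρ_m r / (h + r).
ρ_c = 3.217 × 25.5 km / (3.44 km + 25.5 km) = 2.83 g cm⁻³.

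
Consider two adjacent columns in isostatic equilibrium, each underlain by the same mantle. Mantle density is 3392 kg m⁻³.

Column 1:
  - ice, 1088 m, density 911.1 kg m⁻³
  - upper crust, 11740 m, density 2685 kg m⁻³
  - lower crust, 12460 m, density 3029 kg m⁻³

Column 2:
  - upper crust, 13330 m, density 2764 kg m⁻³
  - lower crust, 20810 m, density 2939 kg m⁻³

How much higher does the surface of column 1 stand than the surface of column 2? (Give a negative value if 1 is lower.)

−671 m

For any compensation level in the mantle, the mantle terms cancel and isostasy reduces to e = (Σt_1 − Σt_2) − (Σ(ρt)_1 − Σ(ρt)_2) / ρ_m.
Σt_1 = 25288 m; Σt_2 = 34140 m; Σ(ρt)_1 = 70254516.8; Σ(ρt)_2 = 98004710 (in m·kg m⁻³).
e = (25288 − 34140) − (70254516.8 − 98004710) / 3392 = −671 m.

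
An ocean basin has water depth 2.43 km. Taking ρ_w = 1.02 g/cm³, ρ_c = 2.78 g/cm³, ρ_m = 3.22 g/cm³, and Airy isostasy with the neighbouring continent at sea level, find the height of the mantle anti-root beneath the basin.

Isostatic balance requires: replacing crust with seawater at the top is compensated by replacing crust with mantle at the base: d (ρ_c − ρ_w) = a (ρ_m − ρ_c).
a = d (ρ_c − ρ_w)/(ρ_m − ρ_c) = 2.43 km × 1.76/0.44 = 9.72 km.

9.72 km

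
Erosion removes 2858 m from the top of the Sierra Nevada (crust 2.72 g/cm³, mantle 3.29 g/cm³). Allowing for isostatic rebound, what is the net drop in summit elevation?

495 m

Rebound u = e ρ_c/ρ_m = 2858 m × 2.72/3.29 = 2363 m.
Net surface drop = e − u = 2858 m − 2363 m = e (ρ_m − ρ_c)/ρ_m = 495 m.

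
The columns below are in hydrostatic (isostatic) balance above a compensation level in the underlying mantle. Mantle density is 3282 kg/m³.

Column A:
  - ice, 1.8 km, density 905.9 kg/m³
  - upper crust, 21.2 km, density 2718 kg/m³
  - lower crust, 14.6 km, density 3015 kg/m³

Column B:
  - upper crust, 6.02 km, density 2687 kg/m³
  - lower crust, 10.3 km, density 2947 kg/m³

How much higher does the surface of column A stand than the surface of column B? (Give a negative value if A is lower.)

3.99 km

For any compensation level in the mantle, the mantle terms cancel and isostasy reduces to e = (Σt_A − Σt_B) − (Σ(ρt)_A − Σ(ρt)_B) / ρ_m.
Σt_A = 37.6 km; Σt_B = 16.32 km; Σ(ρt)_A = 103271.22; Σ(ρt)_B = 46529.84 (in km·kg/m³).
e = (37.6 − 16.32) − (103271.22 − 46529.84) / 3282 = 3.99 km.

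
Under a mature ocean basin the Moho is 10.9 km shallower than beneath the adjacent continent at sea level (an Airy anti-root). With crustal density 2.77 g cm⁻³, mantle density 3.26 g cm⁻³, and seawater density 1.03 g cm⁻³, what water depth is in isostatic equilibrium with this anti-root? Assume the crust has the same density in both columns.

3.07 km

Replacing a thickness d of crust by seawater at the top must be balanced by replacing crust with mantle at the base: d (ρ_c − ρ_w) = a (ρ_m − ρ_c).
d = a (ρ_m − ρ_c)/(ρ_c − ρ_w) = 10.9 km × 0.49/1.74 = 3.07 km.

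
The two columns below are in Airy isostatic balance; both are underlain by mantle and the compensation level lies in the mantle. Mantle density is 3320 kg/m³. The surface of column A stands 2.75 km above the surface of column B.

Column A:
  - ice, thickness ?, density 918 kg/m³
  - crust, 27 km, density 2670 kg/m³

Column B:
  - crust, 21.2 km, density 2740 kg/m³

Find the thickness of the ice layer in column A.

1.61 km

Take the compensation level at the base of the deeper column (depth z_c below the surface of column A) and equate Σ ρ_i t_i down to z_c; mantle fills any gap and the z_c terms cancel.
Column A: x×918 + 27×2670 + (z_c − 27 − x)×3320
Column B: 2.75×0 + 21.2×2740 + (z_c − 2.75 − 21.2)×3320
The z_c×3320 term appears on both sides and cancels. Collect the known terms of each column as K = Σ(ρt)_known − 3320 × (depth of known layers): K_A = 72090 − 3320×27 = −17550; K_B = 58088 − 3320×(2.75 + 21.2) = −21426.
Balance: K_A − x×(3320 − 918) = K_B, so x = (K_A − K_B)/(3320 − 918) = 3876/2402 = 1.61 km.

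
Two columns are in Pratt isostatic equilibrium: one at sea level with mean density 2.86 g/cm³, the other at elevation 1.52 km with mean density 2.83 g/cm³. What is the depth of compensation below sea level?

ρ_ref D = ρ (D + h) → D (ρ_ref − ρ) = ρ h.
D = ρ h/(ρ_ref − ρ) = 2.83 × 1.52 km/(2.86 − 2.83) = 143 km.

143 km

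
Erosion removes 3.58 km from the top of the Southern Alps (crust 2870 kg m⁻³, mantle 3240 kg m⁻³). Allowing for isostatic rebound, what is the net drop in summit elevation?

Rebound u = e ρ_c/ρ_m = 3.58 km × 2870/3240 = 3.171 km.
Net surface drop = e − u = 3.58 km − 3.171 km = e (ρ_m − ρ_c)/ρ_m = 0.409 km.

0.409 km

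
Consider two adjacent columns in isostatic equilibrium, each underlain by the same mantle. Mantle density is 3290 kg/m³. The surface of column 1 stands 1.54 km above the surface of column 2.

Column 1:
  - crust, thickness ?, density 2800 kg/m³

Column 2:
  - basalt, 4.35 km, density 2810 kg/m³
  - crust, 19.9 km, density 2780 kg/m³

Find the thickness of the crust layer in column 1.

Take the compensation level at the base of the deeper column (depth z_c below the surface of column 1) and equate Σ ρ_i t_i down to z_c; mantle fills any gap and the z_c terms cancel.
Column 1: x×2800 + (z_c − 0 − x)×3290
Column 2: 1.54×0 + 4.35×2810 + 19.9×2780 + (z_c − 1.54 − 24.25)×3290
The z_c×3290 term appears on both sides and cancels. Collect the known terms of each column as K = Σ(ρt)_known − 3290 × (depth of known layers): K_1 = 0 − 3290×0 = 0; K_2 = 67545.5 − 3290×(1.54 + 24.25) = −17303.6.
Balance: K_1 − x×(3290 − 2800) = K_2, so x = (K_1 − K_2)/(3290 − 2800) = 17303.6/490 = 35.3 km.

35.3 km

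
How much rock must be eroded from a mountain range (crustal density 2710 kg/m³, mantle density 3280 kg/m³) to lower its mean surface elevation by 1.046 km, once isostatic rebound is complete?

Net drop Δ = e − u = e − e ρ_c/ρ_m = e (ρ_m − ρ_c)/ρ_m.
e = Δ ρ_m/(ρ_m − ρ_c) = 1.046 km × 3280/570 = 6.02 km.

6.02 km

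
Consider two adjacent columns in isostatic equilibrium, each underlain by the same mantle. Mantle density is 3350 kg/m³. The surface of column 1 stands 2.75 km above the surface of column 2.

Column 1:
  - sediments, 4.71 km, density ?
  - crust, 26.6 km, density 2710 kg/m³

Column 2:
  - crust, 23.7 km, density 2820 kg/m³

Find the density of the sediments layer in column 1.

2340 kg/m³

Take the compensation level at the base of the deeper column (depth z_c below the surface of column 1) and equate Σ ρ_i t_i down to z_c; mantle fills any gap and the z_c terms cancel.
Column 1: 4.71×ρ + 26.6×2710 + (z_c − 31.31)×3350
Column 2: 2.75×0 + 23.7×2820 + (z_c − 2.75 − 23.7)×3350
The z_c×3350 term appears on both sides and cancels. Collect the known terms of each column as K = Σ(ρt)_known − 3350 × (depth of known layers): K_1 = 72086 − 3350×31.31 = −32802.5; K_2 = 66834 − 3350×(2.75 + 23.7) = −21773.5.
Balance: K_1 + 4.71×ρ = K_2, so ρ = (K_2 − K_1)/4.71 = 11029/4.71 = 2340 kg/m³.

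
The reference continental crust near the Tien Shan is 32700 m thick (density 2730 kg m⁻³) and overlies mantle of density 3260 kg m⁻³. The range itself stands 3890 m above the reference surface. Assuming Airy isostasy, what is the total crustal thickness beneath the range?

Root depth r = h ρ_c / (ρ_m − ρ_c) = 3890 m × 2730 / 530 = 20040 m.
Total thickness = T + h + r = 32700 m + 3890 m + 20040 m = 56600 m.

56600 m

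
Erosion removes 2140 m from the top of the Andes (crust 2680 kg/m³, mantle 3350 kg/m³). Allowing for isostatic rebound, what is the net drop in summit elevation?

Rebound u = e ρ_c/ρ_m = 2140 m × 2680/3350 = 1712 m.
Net surface drop = e − u = 2140 m − 1712 m = e (ρ_m − ρ_c)/ρ_m = 428 m.

428 m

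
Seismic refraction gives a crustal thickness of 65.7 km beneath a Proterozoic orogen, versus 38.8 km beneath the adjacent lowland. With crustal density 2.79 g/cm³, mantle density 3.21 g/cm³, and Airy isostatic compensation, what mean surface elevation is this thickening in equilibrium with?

3.52 km

Excess crust Δ = 65.7 km − 38.8 km = 26.9 km, split between elevation h and root r with h + r = Δ.
Airy balance ρ_c h = (ρ_m − ρ_c) r gives r = h ρ_c/(ρ_m − ρ_c), so h (1 + ρ_c/(ρ_m − ρ_c)) = Δ, i.e. h = Δ (ρ_m − ρ_c)/ρ_m.
h = 26.9 km × 0.42/3.21 = 3.52 km.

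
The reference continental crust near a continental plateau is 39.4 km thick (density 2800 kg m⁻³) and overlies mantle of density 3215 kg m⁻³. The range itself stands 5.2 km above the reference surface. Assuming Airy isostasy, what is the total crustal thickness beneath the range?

Root depth r = h ρ_c / (ρ_m − ρ_c) = 5.2 km × 2800 / 415 = 35.08 km.
Total thickness = T + h + r = 39.4 km + 5.2 km + 35.08 km = 79.7 km.

79.7 km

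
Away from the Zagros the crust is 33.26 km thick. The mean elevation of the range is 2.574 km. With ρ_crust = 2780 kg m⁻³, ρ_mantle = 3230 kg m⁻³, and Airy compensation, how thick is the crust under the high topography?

Root depth r = h ρ_c / (ρ_m − ρ_c) = 2.574 km × 2780 / 450 = 15.9 km.
Total thickness = T + h + r = 33.26 km + 2.574 km + 15.9 km = 51.7 km.

51.7 km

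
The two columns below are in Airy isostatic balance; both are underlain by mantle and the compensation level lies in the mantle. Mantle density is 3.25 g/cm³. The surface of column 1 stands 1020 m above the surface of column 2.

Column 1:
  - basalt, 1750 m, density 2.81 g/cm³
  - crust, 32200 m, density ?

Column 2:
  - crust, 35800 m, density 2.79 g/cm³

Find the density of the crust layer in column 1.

Take the compensation level at the base of the deeper column (depth z_c below the surface of column 1) and equate Σ ρ_i t_i down to z_c; mantle fills any gap and the z_c terms cancel.
Column 1: 1750×2.81 + 32200×ρ + (z_c − 33950)×3.25
Column 2: 1020×0 + 35800×2.79 + (z_c − 1020 − 35800)×3.25
The z_c×3.25 term appears on both sides and cancels. Collect the known terms of each column as K = Σ(ρt)_known − 3.25 × (depth of known layers): K_1 = 4917.5 − 3.25×33950 = −105420; K_2 = 99882 − 3.25×(1020 + 35800) = −19783.
Balance: K_1 + 32200×ρ = K_2, so ρ = (K_2 − K_1)/32200 = 85637/32200 = 2.66 g/cm³.

2.66 g/cm³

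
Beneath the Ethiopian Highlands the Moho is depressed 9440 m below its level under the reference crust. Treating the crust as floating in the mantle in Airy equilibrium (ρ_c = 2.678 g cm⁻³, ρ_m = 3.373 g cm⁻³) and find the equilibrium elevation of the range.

In Airy isostatic equilibrium: ρ_c h = (ρ_m − ρ_c) r.
h = r (ρ_m − ρ_c) / ρ_c = 9440 m × (3.373 − 2.678) / 2.678 = 2450 m.

2450 m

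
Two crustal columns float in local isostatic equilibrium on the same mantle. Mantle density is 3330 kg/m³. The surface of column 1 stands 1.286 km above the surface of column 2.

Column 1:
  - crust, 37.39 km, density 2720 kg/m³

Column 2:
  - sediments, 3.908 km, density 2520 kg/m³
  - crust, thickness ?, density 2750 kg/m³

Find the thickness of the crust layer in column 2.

Take the compensation level at the base of the deeper column (depth z_c below the surface of column 1) and equate Σ ρ_i t_i down to z_c; mantle fills any gap and the z_c terms cancel.
Column 1: 37.39×2720 + (z_c − 37.39)×3330
Column 2: 1.286×0 + 3.908×2520 + x×2750 + (z_c − 1.286 − 3.908 − x)×3330
The z_c×3330 term appears on both sides and cancels. Collect the known terms of each column as K = Σ(ρt)_known − 3330 × (depth of known layers): K_1 = 101700.8 − 3330×37.39 = −22807.9; K_2 = 9848.16 − 3330×(1.286 + 3.908) = −7447.86.
Balance: K_1 = K_2 − x×(3330 − 2750), so x = (K_2 − K_1)/(3330 − 2750) = 15360/580 = 26.5 km.

26.5 km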